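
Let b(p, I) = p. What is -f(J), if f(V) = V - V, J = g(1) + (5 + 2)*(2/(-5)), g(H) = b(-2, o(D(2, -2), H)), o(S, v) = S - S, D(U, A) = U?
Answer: 0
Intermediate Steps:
o(S, v) = 0
g(H) = -2
J = -24/5 (J = -2 + (5 + 2)*(2/(-5)) = -2 + 7*(2*(-⅕)) = -2 + 7*(-⅖) = -2 - 14/5 = -24/5 ≈ -4.8000)
f(V) = 0
-f(J) = -1*0 = 0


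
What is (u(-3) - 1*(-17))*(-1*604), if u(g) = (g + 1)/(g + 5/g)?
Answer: -73688/7 ≈ -10527.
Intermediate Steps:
u(g) = (1 + g)/(g + 5/g)
(u(-3) - 1*(-17))*(-1*604) = (-3*(1 - 3)/(5 + (-3)²) - 1*(-17))*(-1*604) = (-3*(-2)/(5 + 9) + 17)*(-604) = (-3*(-2)/14 + 17)*(-604) = (-3*1/14*(-2) + 17)*(-604) = (3/7 + 17)*(-604) = (122/7)*(-604) = -73688/7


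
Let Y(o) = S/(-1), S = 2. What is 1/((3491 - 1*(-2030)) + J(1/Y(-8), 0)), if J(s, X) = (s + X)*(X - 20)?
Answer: 1/5531 ≈ 0.00018080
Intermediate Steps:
Y(o) = -2 (Y(o) = 2/(-1) = -1*2 = -2)
J(s, X) = (-20 + X)*(X + s) (J(s, X) = (X + s)*(-20 + X) = (-20 + X)*(X + s))
1/((3491 - 1*(-2030)) + J(1/Y(-8), 0)) = 1/((3491 - 1*(-2030)) + (0² - 20*0 - 20/(-2) + 0/(-2))) = 1/((3491 + 2030) + (0 + 0 - 20*(-½) + 0*(-½))) = 1/(5521 + (0 + 0 + 10 + 0)) = 1/(5521 + 10) = 1/5531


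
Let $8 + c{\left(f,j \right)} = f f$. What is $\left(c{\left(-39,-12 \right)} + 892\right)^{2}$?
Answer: $5784025$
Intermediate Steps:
$c{\left(f,j \right)} = -8 + f^{2}$ ($c{\left(f,j \right)} = -8 + f f = -8 + f^{2}$)
$\left(c{\left(-39,-12 \right)} + 892\right)^{2} = \left(\left(-8 + \left(-39\right)^{2}\right) + 892\right)^{2} = \left(\left(-8 + 1521\right) + 892\right)^{2} = \left(1513 + 892\right)^{2} = 2405^{2} = 5784025$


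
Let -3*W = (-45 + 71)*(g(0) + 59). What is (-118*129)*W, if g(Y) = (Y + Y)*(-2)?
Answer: 7783516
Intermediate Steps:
g(Y) = -4*Y (g(Y) = (2*Y)*(-2) = -4*Y)
W = -1534/3 (W = -(-45 + 71)*(-4*0 + 59)/3 = -26*(0 + 59)/3 = -26*59/3 = -⅓*1534 = -1534/3 ≈ -511.33)
(-118*129)*W = -118*129*(-1534/3) = -15222*(-1534/3) = 7783516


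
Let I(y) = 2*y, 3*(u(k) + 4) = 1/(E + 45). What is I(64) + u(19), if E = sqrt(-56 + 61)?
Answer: 50099/404 - sqrt(5)/6060 ≈ 124.01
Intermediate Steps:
E = sqrt(5) ≈ 2.2361
u(k) = -4 + 1/(3*(45 + sqrt(5))) (u(k) = -4 + 1/(3*(sqrt(5) + 45)) = -4 + 1/(3*(45 + sqrt(5))))
I(64) + u(19) = 2*64 + (-1613/404 - sqrt(5)/6060) = 128 + (-1613/404 - sqrt(5)/6060) = 50099/404 - sqrt(5)/6060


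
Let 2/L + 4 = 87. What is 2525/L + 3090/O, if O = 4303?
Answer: 901807405/8606 ≈ 1.0479e+5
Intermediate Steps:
L = 2/83 (L = 2/(-4 + 87) = 2/83 ≈ 0.024096)
2525/L + 3090/O = 2525/(2/83) + 3090/4303 = 2525*(83/2) + 3090*(1/4303) = 209575/2 + 3090/4303 = 901807405/8606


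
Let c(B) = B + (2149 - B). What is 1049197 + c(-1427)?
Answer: 1051346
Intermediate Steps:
c(B) = 2149
1049197 + c(-1427) = 1049197 + 2149 = 1051346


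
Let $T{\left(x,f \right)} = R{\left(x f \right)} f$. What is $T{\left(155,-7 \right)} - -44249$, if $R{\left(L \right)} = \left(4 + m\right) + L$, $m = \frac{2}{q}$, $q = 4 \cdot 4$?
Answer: $\frac{414521}{8} \approx 51815.0$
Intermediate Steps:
$q = 16$
$m = \frac{1}{8}$ ($m = \frac{2}{16} = 2 \cdot \frac{1}{16} = \frac{1}{8} \approx 0.125$)
$R{\left(L \right)} = \frac{33}{8} + L$ ($R{\left(L \right)} = \left(4 + \frac{1}{8}\right) + L = \frac{33}{8} + L$)
$T{\left(x,f \right)} = f \left(\frac{33}{8} + f x\right)$ ($T{\left(x,f \right)} = \left(\frac{33}{8} + x f\right) f = \left(\frac{33}{8} + f x\right) f = f \left(\frac{33}{8} + f x\right)$)
$T{\left(155,-7 \right)} - -44249 = \frac{1}{8} \left(-7\right) \left(33 + 8 \left(-7\right) 155\right) - -44249 = \frac{1}{8} \left(-7\right) \left(33 - 8680\right) + 44249 = \frac{1}{8} \left(-7\right) \left(-8647\right) + 44249 = \frac{60529}{8} + 44249 = \frac{414521}{8}$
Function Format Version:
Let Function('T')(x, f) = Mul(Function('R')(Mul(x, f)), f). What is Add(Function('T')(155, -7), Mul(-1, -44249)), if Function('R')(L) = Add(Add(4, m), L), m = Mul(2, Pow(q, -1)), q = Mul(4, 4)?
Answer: Rational(414521, 8) ≈ 51815.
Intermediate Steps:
q = 16
m = Rational(1, 8) (m = Mul(2, Pow(16, -1)) = Mul(2, Rational(1, 16)) = Rational(1, 8) ≈ 0.12500)
Function('R')(L) = Add(Rational(33, 8), L) (Function('R')(L) = Add(Add(4, Rational(1, 8)), L) = Add(Rational(33, 8), L))
Function('T')(x, f) = Mul(f, Add(Rational(33, 8), Mul(f, x))) (Function('T')(x, f) = Mul(Add(Rational(33, 8), Mul(x, f)), f) = Mul(Add(Rational(33, 8), Mul(f, x)), f) = Mul(f, Add(Rational(33, 8), Mul(f, x))))
Add(Function('T')(155, -7), Mul(-1, -44249)) = Add(Mul(Rational(1, 8), -7, Add(33, Mul(8, -7, 155))), Mul(-1, -44249)) = Add(Mul(Rational(1, 8), -7, Add(33, -8680)), 44249) = Add(Mul(Rational(1, 8), -7, -8647), 44249) = Add(Rational(60529, 8), 44249) = Rational(414521, 8)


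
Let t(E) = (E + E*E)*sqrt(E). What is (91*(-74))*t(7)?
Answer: -377104*sqrt(7) ≈ -9.9772e+5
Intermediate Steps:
t(E) = sqrt(E)*(E + E**2) (t(E) = (E + E**2)*sqrt(E) = sqrt(E)*(E + E**2))
(91*(-74))*t(7) = (91*(-74))*(7**(3/2)*(1 + 7)) = -6734*7*sqrt(7)*8 = -377104*sqrt(7)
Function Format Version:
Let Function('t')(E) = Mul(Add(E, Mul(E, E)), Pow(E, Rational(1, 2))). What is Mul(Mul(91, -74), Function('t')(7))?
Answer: Mul(-377104, Pow(7, Rational(1, 2))) ≈ -9.9772e+5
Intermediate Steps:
Function('t')(E) = Mul(Pow(E, Rational(1, 2)), Add(E, Pow(E, 2))) (Function('t')(E) = Mul(Add(E, Pow(E, 2)), Pow(E, Rational(1, 2))) = Mul(Pow(E, Rational(1, 2)), Add(E, Pow(E, 2))))
Mul(Mul(91, -74), Function('t')(7)) = Mul(Mul(91, -74), Mul(Pow(7, Rational(3, 2)), Add(1, 7))) = Mul(-6734, Mul(Mul(7, Pow(7, Rational(1, 2))), 8)) = Mul(-6734, Mul(56, Pow(7, Rational(1, 2)))) = Mul(-377104, Pow(7, Rational(1, 2)))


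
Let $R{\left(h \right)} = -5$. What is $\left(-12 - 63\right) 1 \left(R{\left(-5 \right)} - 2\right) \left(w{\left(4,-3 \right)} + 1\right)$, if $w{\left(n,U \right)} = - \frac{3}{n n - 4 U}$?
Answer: $\frac{1875}{4} \approx 468.75$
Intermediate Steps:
$w{\left(n,U \right)} = - \frac{3}{n^{2} - 4 U}$
$\left(-12 - 63\right) 1 \left(R{\left(-5 \right)} - 2\right) \left(w{\left(4,-3 \right)} + 1\right) = \left(-12 - 63\right) 1 \left(-5 - 2\right) \left(\frac{3}{- 4^{2} + 4 \left(-3\right)} + 1\right) = - 75 \cdot 1 \left(-7\right) \left(\frac{3}{\left(-1\right) 16 - 12} + 1\right) = - 75 \left(- 7 \left(\frac{3}{-16 - 12} + 1\right)\right) = - 75 \left(- 7 \left(\frac{3}{-28} + 1\right)\right) = - 75 \left(- 7 \left(3 \left(- \frac{1}{28}\right) + 1\right)\right) = - 75 \left(- 7 \left(- \frac{3}{28} + 1\right)\right) = - 75 \left(\left(-7\right) \frac{25}{28}\right) = \left(-75\right) \left(- \frac{25}{4}\right) = \frac{1875}{4}$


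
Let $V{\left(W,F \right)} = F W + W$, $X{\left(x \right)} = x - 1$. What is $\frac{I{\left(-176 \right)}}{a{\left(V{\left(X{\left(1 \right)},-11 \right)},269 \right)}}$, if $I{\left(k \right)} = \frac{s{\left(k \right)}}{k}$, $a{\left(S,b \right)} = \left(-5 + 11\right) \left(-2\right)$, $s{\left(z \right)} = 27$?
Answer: $\frac{9}{704} \approx 0.012784$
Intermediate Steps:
$X{\left(x \right)} = -1 + x$
$V{\left(W,F \right)} = W + F W$
$a{\left(S,b \right)} = -12$ ($a{\left(S,b \right)} = 6 \left(-2\right) = -12$)
$I{\left(k \right)} = \frac{27}{k}$
$\frac{I{\left(-176 \right)}}{a{\left(V{\left(X{\left(1 \right)},-11 \right)},269 \right)}} = \frac{27 \frac{1}{-176}}{-12} = 27 \left(- \frac{1}{176}\right) \left(- \frac{1}{12}\right) = \left(- \frac{27}{176}\right) \left(- \frac{1}{12}\right) = \frac{9}{704}$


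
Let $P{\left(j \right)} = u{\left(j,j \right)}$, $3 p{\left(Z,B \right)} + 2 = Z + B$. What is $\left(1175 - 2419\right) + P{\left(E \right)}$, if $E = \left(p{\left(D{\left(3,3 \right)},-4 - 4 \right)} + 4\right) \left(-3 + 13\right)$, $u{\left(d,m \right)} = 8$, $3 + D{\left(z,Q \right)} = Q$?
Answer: $-1236$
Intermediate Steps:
$D{\left(z,Q \right)} = -3 + Q$
$p{\left(Z,B \right)} = - \frac{2}{3} + \frac{B}{3} + \frac{Z}{3}$ ($p{\left(Z,B \right)} = - \frac{2}{3} + \frac{Z + B}{3} = - \frac{2}{3} + \frac{B + Z}{3} = - \frac{2}{3} + \left(\frac{B}{3} + \frac{Z}{3}\right) = - \frac{2}{3} + \frac{B}{3} + \frac{Z}{3}$)
$E = \frac{20}{3}$ ($E = \left(\left(- \frac{2}{3} + \frac{-4 - 4}{3} + \frac{-3 + 3}{3}\right) + 4\right) \left(-3 + 13\right) = \left(\left(- \frac{2}{3} + \frac{1}{3} \left(-8\right) + \frac{1}{3} \cdot 0\right) + 4\right) 10 = \left(\left(- \frac{2}{3} - \frac{8}{3} + 0\right) + 4\right) 10 = \left(- \frac{10}{3} + 4\right) 10 = \frac{2}{3} \cdot 10 = \frac{20}{3} \approx 6.6667$)
$P{\left(j \right)} = 8$
$\left(1175 - 2419\right) + P{\left(E \right)} = \left(1175 - 2419\right) + 8 = -1244 + 8 = -1236$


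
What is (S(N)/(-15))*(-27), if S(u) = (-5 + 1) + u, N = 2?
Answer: -18/5 ≈ -3.6000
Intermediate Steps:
S(u) = -4 + u
(S(N)/(-15))*(-27) = ((-4 + 2)/(-15))*(-27) = -2*(-1/15)*(-27) = (2/15)*(-27) = -18/5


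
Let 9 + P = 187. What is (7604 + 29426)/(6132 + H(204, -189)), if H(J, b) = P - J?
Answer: 18515/3053 ≈ 6.0645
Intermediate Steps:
P = 178 (P = -9 + 187 = 178)
H(J, b) = 178 - J
(7604 + 29426)/(6132 + H(204, -189)) = (7604 + 29426)/(6132 + (178 - 1*204)) = 37030/(6132 + (178 - 204)) = 37030/(6132 - 26) = 37030/6106 = 37030*(1/6106) = 18515/3053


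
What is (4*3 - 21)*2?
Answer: -18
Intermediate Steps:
(4*3 - 21)*2 = (12 - 21)*2 = -9*2 = -18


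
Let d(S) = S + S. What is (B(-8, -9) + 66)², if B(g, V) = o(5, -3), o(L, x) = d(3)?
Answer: 5184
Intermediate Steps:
d(S) = 2*S
o(L, x) = 6 (o(L, x) = 2*3 = 6)
B(g, V) = 6
(B(-8, -9) + 66)² = (6 + 66)² = 72² = 5184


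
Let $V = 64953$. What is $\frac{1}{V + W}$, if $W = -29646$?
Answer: $\frac{1}{35307} \approx 2.8323 \cdot 10^{-5}$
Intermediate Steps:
$\frac{1}{V + W} = \frac{1}{64953 - 29646} = \frac{1}{35307}$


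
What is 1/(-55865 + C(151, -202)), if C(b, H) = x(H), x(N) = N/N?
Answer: -1/55864 ≈ -1.7901e-5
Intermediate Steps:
x(N) = 1
C(b, H) = 1
1/(-55865 + C(151, -202)) = 1/(-55865 + 1) = 1/(-55864) = -1/55864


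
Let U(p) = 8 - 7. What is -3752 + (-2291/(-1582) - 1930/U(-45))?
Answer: -8986633/1582 ≈ -5680.6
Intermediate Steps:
U(p) = 1
-3752 + (-2291/(-1582) - 1930/U(-45)) = -3752 + (-2291/(-1582) - 1930/1) = -3752 + (-2291*(-1/1582) - 1930*1) = -3752 + (2291/1582 - 1930) = -3752 - 3050969/1582 = -8986633/1582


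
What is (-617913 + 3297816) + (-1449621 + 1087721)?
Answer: 2318003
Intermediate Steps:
(-617913 + 3297816) + (-1449621 + 1087721) = 2679903 - 361900 = 2318003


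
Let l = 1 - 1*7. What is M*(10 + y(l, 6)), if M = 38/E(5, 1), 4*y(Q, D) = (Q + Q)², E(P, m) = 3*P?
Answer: 1748/15 ≈ 116.53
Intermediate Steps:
l = -6 (l = 1 - 7 = -6)
y(Q, D) = Q² (y(Q, D) = (Q + Q)²/4 = (2*Q)²/4 = (4*Q²)/4 = Q²)
M = 38/15 (M = 38/((3*5)) = 38/15 ≈ 2.5333)
M*(10 + y(l, 6)) = 38*(10 + (-6)²)/15 = 38*(10 + 36)/15 = (38/15)*46 = 1748/15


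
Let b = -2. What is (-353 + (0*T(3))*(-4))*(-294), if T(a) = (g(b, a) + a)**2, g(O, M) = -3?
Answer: 103782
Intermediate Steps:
T(a) = (-3 + a)**2
(-353 + (0*T(3))*(-4))*(-294) = (-353 + (0*(-3 + 3)**2)*(-4))*(-294) = (-353 + (0*0**2)*(-4))*(-294) = (-353 + (0*0)*(-4))*(-294) = (-353 + 0*(-4))*(-294) = (-353 + 0)*(-294) = -353*(-294) = 103782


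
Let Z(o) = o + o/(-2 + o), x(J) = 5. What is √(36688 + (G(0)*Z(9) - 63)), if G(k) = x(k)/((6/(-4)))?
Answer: √1792945/7 ≈ 191.29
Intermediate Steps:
G(k) = -10/3 (G(k) = 5/((6/(-4))) = 5/((6*(-¼))) = 5/(-3/2) = 5*(-⅔) = -10/3)
Z(o) = o + o/(-2 + o)
√(36688 + (G(0)*Z(9) - 63)) = √(36688 + (-30*(-1 + 9)/(-2 + 9) - 63)) = √(36688 + (-30*8/7 - 63)) = √(36688 + (-10/3*72/7 - 63)) = √(36688 + (-240/7 - 63)) = √(36688 - 681/7) = √(256135/7) = √1792945/7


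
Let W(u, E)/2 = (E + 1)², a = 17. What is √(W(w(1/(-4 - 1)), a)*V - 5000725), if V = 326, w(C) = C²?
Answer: I*√4789477 ≈ 2188.5*I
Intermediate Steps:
W(u, E) = 2*(1 + E)² (W(u, E) = 2*(E + 1)² = 2*(1 + E)²)
√(W(w(1/(-4 - 1)), a)*V - 5000725) = √((2*(1 + 17)²)*326 - 5000725) = √((2*18²)*326 - 5000725) = √((2*324)*326 - 5000725) = √(648*326 - 5000725) = √(211248 - 5000725) = √(-4789477) = I*√4789477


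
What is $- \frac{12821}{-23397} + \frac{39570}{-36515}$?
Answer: $- \frac{91532095}{170868291} \approx -0.53569$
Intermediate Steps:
$- \frac{12821}{-23397} + \frac{39570}{-36515} = \left(-12821\right) \left(- \frac{1}{23397}\right) + 39570 \left(- \frac{1}{36515}\right) = \frac{12821}{23397} - \frac{7914}{7303} = - \frac{91532095}{170868291}$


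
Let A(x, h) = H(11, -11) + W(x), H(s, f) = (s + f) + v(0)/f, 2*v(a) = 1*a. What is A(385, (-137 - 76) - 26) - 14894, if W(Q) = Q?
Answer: -14509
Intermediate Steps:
v(a) = a/2 (v(a) = (1*a)/2 = a/2)
H(s, f) = f + s (H(s, f) = (s + f) + ((½)*0)/f = (f + s) + 0/f = (f + s) + 0 = f + s)
A(x, h) = x (A(x, h) = (-11 + 11) + x = 0 + x = x)
A(385, (-137 - 76) - 26) - 14894 = 385 - 14894 = -14509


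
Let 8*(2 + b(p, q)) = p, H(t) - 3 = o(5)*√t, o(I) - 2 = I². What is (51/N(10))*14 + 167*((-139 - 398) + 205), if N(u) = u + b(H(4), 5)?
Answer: -6703012/121 ≈ -55397.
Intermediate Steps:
o(I) = 2 + I²
H(t) = 3 + 27*√t (H(t) = 3 + (2 + 5²)*√t = 3 + (2 + 25)*√t = 3 + 27*√t)
b(p, q) = -2 + p/8
N(u) = 41/8 + u (N(u) = u + (-2 + (3 + 27*√4)/8) = u + (-2 + (3 + 27*2)/8) = u + (-2 + (3 + 54)/8) = u + (-2 + (⅛)*57) = u + (-2 + 57/8) = u + 41/8 = 41/8 + u)
(51/N(10))*14 + 167*((-139 - 398) + 205) = (51/(41/8 + 10))*14 + 167*((-139 - 398) + 205) = (51/(121/8))*14 + 167*(-537 + 205) = (51*(8/121))*14 + 167*(-332) = (408/121)*14 - 55444 = 5712/121 - 55444 = -6703012/121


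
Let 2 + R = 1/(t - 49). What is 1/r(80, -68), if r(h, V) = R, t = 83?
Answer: -34/67 ≈ -0.50746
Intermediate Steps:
R = -67/34 (R = -2 + 1/(83 - 49) = -2 + 1/34 = -67/34 ≈ -1.9706)
r(h, V) = -67/34
1/r(80, -68) = 1/(-67/34) = -34/67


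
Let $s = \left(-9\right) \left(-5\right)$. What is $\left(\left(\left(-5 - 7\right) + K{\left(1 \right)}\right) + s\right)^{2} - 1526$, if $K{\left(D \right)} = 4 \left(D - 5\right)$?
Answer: $-1237$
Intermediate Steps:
$K{\left(D \right)} = -20 + 4 D$ ($K{\left(D \right)} = 4 \left(-5 + D\right) = -20 + 4 D$)
$s = 45$
$\left(\left(\left(-5 - 7\right) + K{\left(1 \right)}\right) + s\right)^{2} - 1526 = \left(\left(\left(-5 - 7\right) + \left(-20 + 4 \cdot 1\right)\right) + 45\right)^{2} - 1526 = \left(\left(-12 + \left(-20 + 4\right)\right) + 45\right)^{2} - 1526 = \left(\left(-12 - 16\right) + 45\right)^{2} - 1526 = \left(-28 + 45\right)^{2} - 1526 = 17^{2} - 1526 = 289 - 1526 = -1237$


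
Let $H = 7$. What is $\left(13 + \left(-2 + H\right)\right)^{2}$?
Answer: $324$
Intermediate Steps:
$\left(13 + \left(-2 + H\right)\right)^{2} = \left(13 + \left(-2 + 7\right)\right)^{2} = \left(13 + 5\right)^{2} = 18^{2} = 324$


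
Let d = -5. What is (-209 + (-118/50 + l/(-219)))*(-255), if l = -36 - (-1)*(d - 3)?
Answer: 19653632/365 ≈ 53846.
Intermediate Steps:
l = -44 (l = -36 - (-1)*(-5 - 3) = -36 - (-1)*(-8) = -36 - 1*8 = -36 - 8 = -44)
(-209 + (-118/50 + l/(-219)))*(-255) = (-209 + (-118/50 - 44/(-219)))*(-255) = (-209 + (-118*1/50 - 44*(-1/219)))*(-255) = (-209 + (-59/25 + 44/219))*(-255) = (-209 - 11821/5475)*(-255) = -1156096/5475*(-255) = 19653632/365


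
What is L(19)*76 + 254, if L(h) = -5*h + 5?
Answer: -6586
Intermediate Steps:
L(h) = 5 - 5*h
L(19)*76 + 254 = (5 - 5*19)*76 + 254 = (5 - 95)*76 + 254 = -90*76 + 254 = -6840 + 254 = -6586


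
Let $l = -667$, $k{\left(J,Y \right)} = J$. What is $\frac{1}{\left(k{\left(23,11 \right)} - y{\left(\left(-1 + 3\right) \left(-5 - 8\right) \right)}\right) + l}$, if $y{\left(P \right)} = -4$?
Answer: $- \frac{1}{640} \approx -0.0015625$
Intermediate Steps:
$\frac{1}{\left(k{\left(23,11 \right)} - y{\left(\left(-1 + 3\right) \left(-5 - 8\right) \right)}\right) + l} = \frac{1}{\left(23 - -4\right) - 667} = \frac{1}{\left(23 + 4\right) - 667} = \frac{1}{27 - 667} = \frac{1}{-640} = - \frac{1}{640}$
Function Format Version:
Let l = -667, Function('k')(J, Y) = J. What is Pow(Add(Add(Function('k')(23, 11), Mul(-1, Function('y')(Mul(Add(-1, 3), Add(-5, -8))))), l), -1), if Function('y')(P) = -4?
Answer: Rational(-1, 640) ≈ -0.0015625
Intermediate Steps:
Pow(Add(Add(Function('k')(23, 11), Mul(-1, Function('y')(Mul(Add(-1, 3), Add(-5, -8))))), l), -1) = Pow(Add(Add(23, Mul(-1, -4)), -667), -1) = Pow(Add(Add(23, 4), -667), -1) = Pow(Add(27, -667), -1) = Pow(-640, -1) = Rational(-1, 640)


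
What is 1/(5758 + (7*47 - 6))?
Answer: 1/6081 ≈ 0.00016445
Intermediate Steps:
1/(5758 + (7*47 - 6)) = 1/(5758 + (329 - 6)) = 1/(5758 + 323) = 1/6081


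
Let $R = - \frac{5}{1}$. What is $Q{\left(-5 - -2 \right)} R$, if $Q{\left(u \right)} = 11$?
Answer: $-55$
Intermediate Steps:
$R = -5$ ($R = \left(-5\right) 1 = -5$)
$Q{\left(-5 - -2 \right)} R = 11 \left(-5\right) = -55$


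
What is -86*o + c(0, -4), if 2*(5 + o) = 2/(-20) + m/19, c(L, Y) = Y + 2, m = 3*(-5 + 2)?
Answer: 86007/190 ≈ 452.67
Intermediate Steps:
m = -9 (m = 3*(-3) = -9)
c(L, Y) = 2 + Y
o = -2009/380 (o = -5 + (2/(-20) - 9/19)/2 = -5 + (2*(-1/20) - 9*1/19)/2 = -5 + (-⅒ - 9/19)/2 = -5 + (½)*(-109/190) = -5 - 109/380 = -2009/380 ≈ -5.2868)
-86*o + c(0, -4) = -86*(-2009/380) + (2 - 4) = 86387/190 - 2 = 86007/190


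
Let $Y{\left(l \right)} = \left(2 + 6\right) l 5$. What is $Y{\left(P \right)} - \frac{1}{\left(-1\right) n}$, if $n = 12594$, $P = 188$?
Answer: $\frac{94706881}{12594} \approx 7520.0$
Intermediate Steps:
$Y{\left(l \right)} = 40 l$ ($Y{\left(l \right)} = 8 l 5 = 40 l$)
$Y{\left(P \right)} - \frac{1}{\left(-1\right) n} = 40 \cdot 188 - \frac{1}{\left(-1\right) 12594} = 7520 - \frac{1}{-12594} = 7520 - - \frac{1}{12594} = 7520 + \frac{1}{12594} = \frac{94706881}{12594}$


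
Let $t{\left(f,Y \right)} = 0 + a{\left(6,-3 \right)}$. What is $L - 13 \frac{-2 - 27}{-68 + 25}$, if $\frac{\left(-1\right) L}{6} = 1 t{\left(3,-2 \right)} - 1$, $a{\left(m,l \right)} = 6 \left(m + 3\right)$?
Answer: $- \frac{14051}{43} \approx -326.77$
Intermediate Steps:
$a{\left(m,l \right)} = 18 + 6 m$ ($a{\left(m,l \right)} = 6 \left(3 + m\right) = 18 + 6 m$)
$t{\left(f,Y \right)} = 54$ ($t{\left(f,Y \right)} = 0 + \left(18 + 6 \cdot 6\right) = 0 + \left(18 + 36\right) = 0 + 54 = 54$)
$L = -318$ ($L = - 6 \left(1 \cdot 54 - 1\right) = - 6 \left(54 - 1\right) = \left(-6\right) 53 = -318$)
$L - 13 \frac{-2 - 27}{-68 + 25} = -318 - 13 \frac{-2 - 27}{-68 + 25} = -318 - 13 \left(- \frac{29}{-43}\right) = -318 - 13 \left(\left(-29\right) \left(- \frac{1}{43}\right)\right) = -318 - \frac{377}{43} = - \frac{14051}{43}$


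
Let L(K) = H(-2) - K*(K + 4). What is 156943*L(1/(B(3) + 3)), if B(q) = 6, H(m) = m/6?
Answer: -10044352/81 ≈ -1.2400e+5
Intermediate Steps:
H(m) = m/6 (H(m) = m*(⅙) = m/6)
L(K) = -⅓ - K*(4 + K) (L(K) = (⅙)*(-2) - K*(K + 4) = -⅓ - K*(4 + K))
156943*L(1/(B(3) + 3)) = 156943*(-⅓ - (1/(6 + 3))² - 4/(6 + 3)) = 156943*(-⅓ - (1/9)² - 4/9) = 156943*(-⅓ - (⅑)² - 4*⅑) = 156943*(-⅓ - 1*1/81 - 4/9) = 156943*(-⅓ - 1/81 - 4/9) = 156943*(-64/81) = -10044352/81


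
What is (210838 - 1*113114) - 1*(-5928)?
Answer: 103652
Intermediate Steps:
(210838 - 1*113114) - 1*(-5928) = (210838 - 113114) + 5928 = 97724 + 5928 = 103652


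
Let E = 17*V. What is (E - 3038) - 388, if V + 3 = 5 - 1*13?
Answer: -3613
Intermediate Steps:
V = -11 (V = -3 + (5 - 1*13) = -3 + (5 - 13) = -3 - 8 = -11)
E = -187 (E = 17*(-11) = -187)
(E - 3038) - 388 = (-187 - 3038) - 388 = -3225 - 388 = -3613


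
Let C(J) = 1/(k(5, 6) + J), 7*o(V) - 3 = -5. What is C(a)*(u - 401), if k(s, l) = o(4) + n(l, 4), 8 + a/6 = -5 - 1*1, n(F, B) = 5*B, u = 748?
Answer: -2429/450 ≈ -5.3978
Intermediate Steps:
o(V) = -2/7 (o(V) = 3/7 + (⅐)*(-5) = 3/7 - 5/7 = -2/7)
a = -84 (a = -48 + 6*(-5 - 1*1) = -48 + 6*(-5 - 1) = -48 + 6*(-6) = -48 - 36 = -84)
k(s, l) = 138/7 (k(s, l) = -2/7 + 5*4 = -2/7 + 20 = 138/7)
C(J) = 1/(138/7 + J)
C(a)*(u - 401) = (7/(138 + 7*(-84)))*(748 - 401) = (7/(138 - 588))*347 = (7/(-450))*347 = (7*(-1/450))*347 = -7/450*347 = -2429/450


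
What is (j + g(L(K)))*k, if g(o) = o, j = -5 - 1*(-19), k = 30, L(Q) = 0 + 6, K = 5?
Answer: 600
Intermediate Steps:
L(Q) = 6
j = 14 (j = -5 + 19 = 14)
(j + g(L(K)))*k = (14 + 6)*30 = 20*30 = 600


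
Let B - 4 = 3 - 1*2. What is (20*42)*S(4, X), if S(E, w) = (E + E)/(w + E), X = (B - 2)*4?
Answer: 420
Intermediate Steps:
B = 5 (B = 4 + (3 - 1*2) = 4 + (3 - 2) = 4 + 1 = 5)
X = 12 (X = (5 - 2)*4 = 3*4 = 12)
S(E, w) = 2*E/(E + w) (S(E, w) = (2*E)/(E + w) = 2*E/(E + w))
(20*42)*S(4, X) = (20*42)*(2*4/(4 + 12)) = 840*(2*4/16) = 840*(2*4*(1/16)) = 840*(½) = 420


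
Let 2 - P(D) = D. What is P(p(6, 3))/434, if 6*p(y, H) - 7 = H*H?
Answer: -1/651 ≈ -0.0015361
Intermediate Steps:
p(y, H) = 7/6 + H**2/6 (p(y, H) = 7/6 + (H*H)/6 = 7/6 + H**2/6)
P(D) = 2 - D
P(p(6, 3))/434 = (2 - (7/6 + (1/6)*3**2))/434 = (2 - (7/6 + (1/6)*9))*(1/434) = (2 - (7/6 + 3/2))*(1/434) = (2 - 1*8/3)*(1/434) = (2 - 8/3)*(1/434) = -2/3*1/434 = -1/651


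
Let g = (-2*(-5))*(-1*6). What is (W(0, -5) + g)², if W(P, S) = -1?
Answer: 3721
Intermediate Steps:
g = -60 (g = 10*(-6) = -60)
(W(0, -5) + g)² = (-1 - 60)² = (-61)² = 3721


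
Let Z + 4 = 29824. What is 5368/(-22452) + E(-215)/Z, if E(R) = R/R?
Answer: -13337609/55793220 ≈ -0.23905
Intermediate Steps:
Z = 29820 (Z = -4 + 29824 = 29820)
E(R) = 1
5368/(-22452) + E(-215)/Z = 5368/(-22452) + 1/29820 = 5368*(-1/22452) + 1*(1/29820) = -1342/5613 + 1/29820 = -13337609/55793220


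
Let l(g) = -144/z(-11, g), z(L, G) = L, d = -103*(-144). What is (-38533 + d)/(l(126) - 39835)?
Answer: 260711/438041 ≈ 0.59517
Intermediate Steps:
d = 14832
l(g) = 144/11 (l(g) = -144/(-11) = -144*(-1/11) = 144/11)
(-38533 + d)/(l(126) - 39835) = (-38533 + 14832)/(144/11 - 39835) = -23701/(-438041/11) = -23701*(-11/438041) = 260711/438041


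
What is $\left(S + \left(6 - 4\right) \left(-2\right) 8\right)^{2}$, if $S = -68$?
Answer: $10000$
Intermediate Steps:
$\left(S + \left(6 - 4\right) \left(-2\right) 8\right)^{2} = \left(-68 + \left(6 - 4\right) \left(-2\right) 8\right)^{2} = \left(-68 + 2 \left(-2\right) 8\right)^{2} = \left(-68 - 32\right)^{2} = \left(-100\right)^{2} = 10000$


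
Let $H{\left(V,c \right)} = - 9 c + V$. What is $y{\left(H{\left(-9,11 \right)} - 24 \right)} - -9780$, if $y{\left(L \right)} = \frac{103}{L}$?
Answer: $\frac{1290857}{132} \approx 9779.2$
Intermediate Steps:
$H{\left(V,c \right)} = V - 9 c$
$y{\left(H{\left(-9,11 \right)} - 24 \right)} - -9780 = \frac{103}{\left(-9 - 99\right) - 24} - -9780 = \frac{103}{\left(-9 - 99\right) - 24} + 9780 = \frac{103}{-108 - 24} + 9780 = \frac{103}{-132} + 9780 = 103 \left(- \frac{1}{132}\right) + 9780 = - \frac{103}{132} + 9780 = \frac{1290857}{132}$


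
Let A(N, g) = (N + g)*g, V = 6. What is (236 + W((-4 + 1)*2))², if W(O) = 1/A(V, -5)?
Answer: 1390041/25 ≈ 55602.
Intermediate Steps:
A(N, g) = g*(N + g)
W(O) = -⅕ (W(O) = 1/(-5*(6 - 5)) = 1/(-5*1) = 1/(-5) = -⅕)
(236 + W((-4 + 1)*2))² = (236 - ⅕)² = (1179/5)² = 1390041/25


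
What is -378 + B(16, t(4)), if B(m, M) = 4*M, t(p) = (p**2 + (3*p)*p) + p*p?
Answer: -58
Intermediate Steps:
t(p) = 5*p**2 (t(p) = (p**2 + 3*p**2) + p**2 = 4*p**2 + p**2 = 5*p**2)
-378 + B(16, t(4)) = -378 + 4*(5*4**2) = -378 + 4*(5*16) = -378 + 4*80 = -378 + 320 = -58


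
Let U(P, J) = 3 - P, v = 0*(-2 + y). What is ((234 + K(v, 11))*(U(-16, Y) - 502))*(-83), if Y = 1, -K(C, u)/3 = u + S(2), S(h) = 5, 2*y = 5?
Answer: 7456554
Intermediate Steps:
y = 5/2 (y = (1/2)*5 = 5/2 ≈ 2.5000)
v = 0 (v = 0*(-2 + 5/2) = 0*(1/2) = 0)
K(C, u) = -15 - 3*u (K(C, u) = -3*(u + 5) = -3*(5 + u) = -15 - 3*u)
((234 + K(v, 11))*(U(-16, Y) - 502))*(-83) = ((234 + (-15 - 3*11))*((3 - 1*(-16)) - 502))*(-83) = ((234 + (-15 - 33))*((3 + 16) - 502))*(-83) = ((234 - 48)*(19 - 502))*(-83) = (186*(-483))*(-83) = -89838*(-83) = 7456554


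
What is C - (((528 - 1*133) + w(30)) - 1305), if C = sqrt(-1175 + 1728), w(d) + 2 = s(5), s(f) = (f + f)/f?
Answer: 910 + sqrt(553) ≈ 933.52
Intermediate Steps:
s(f) = 2 (s(f) = (2*f)/f = 2)
w(d) = 0 (w(d) = -2 + 2 = 0)
C = sqrt(553) ≈ 23.516
C - (((528 - 1*133) + w(30)) - 1305) = sqrt(553) - (((528 - 1*133) + 0) - 1305) = sqrt(553) - (((528 - 133) + 0) - 1305) = sqrt(553) - ((395 + 0) - 1305) = sqrt(553) - (395 - 1305) = sqrt(553) - 1*(-910) = sqrt(553) + 910 = 910 + sqrt(553)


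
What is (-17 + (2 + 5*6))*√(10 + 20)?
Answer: 15*√30 ≈ 82.158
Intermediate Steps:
(-17 + (2 + 5*6))*√(10 + 20) = (-17 + (2 + 30))*√30 = (-17 + 32)*√30 = 15*√30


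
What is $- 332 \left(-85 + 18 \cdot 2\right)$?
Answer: $16268$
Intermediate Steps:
$- 332 \left(-85 + 18 \cdot 2\right) = - 332 \left(-85 + 36\right) = \left(-332\right) \left(-49\right) = 16268$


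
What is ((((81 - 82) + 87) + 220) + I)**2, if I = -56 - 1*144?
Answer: 11236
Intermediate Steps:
I = -200 (I = -56 - 144 = -200)
((((81 - 82) + 87) + 220) + I)**2 = ((((81 - 82) + 87) + 220) - 200)**2 = (((-1 + 87) + 220) - 200)**2 = ((86 + 220) - 200)**2 = (306 - 200)**2 = 106**2 = 11236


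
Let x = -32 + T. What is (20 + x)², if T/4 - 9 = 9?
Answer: 3600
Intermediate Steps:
T = 72 (T = 36 + 4*9 = 36 + 36 = 72)
x = 40 (x = -32 + 72 = 40)
(20 + x)² = (20 + 40)² = 60² = 3600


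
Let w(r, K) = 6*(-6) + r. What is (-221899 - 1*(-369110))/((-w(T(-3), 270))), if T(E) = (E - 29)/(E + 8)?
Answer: 736055/212 ≈ 3472.0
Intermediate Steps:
T(E) = (-29 + E)/(8 + E)
w(r, K) = -36 + r
(-221899 - 1*(-369110))/((-w(T(-3), 270))) = (-221899 - 1*(-369110))/((-(-36 + (-29 - 3)/(8 - 3)))) = (-221899 + 369110)/((-(-36 - 32/5))) = 147211/((-(-36 + (1/5)*(-32)))) = 147211/((-(-36 - 32/5))) = 147211/((-1*(-212/5))) = 147211/(212/5) = 147211*(5/212) = 736055/212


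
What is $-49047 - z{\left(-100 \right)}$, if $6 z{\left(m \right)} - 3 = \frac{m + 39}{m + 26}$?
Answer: $- \frac{21777151}{444} \approx -49048.0$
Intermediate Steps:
$z{\left(m \right)} = \frac{1}{2} + \frac{39 + m}{6 \left(26 + m\right)}$ ($z{\left(m \right)} = \frac{1}{2} + \frac{\left(m + 39\right) \frac{1}{m + 26}}{6} = \frac{1}{2} + \frac{\left(39 + m\right) \frac{1}{26 + m}}{6} = \frac{1}{2} + \frac{\frac{1}{26 + m} \left(39 + m\right)}{6} = \frac{1}{2} + \frac{39 + m}{6 \left(26 + m\right)}$)
$-49047 - z{\left(-100 \right)} = -49047 - \frac{117 + 4 \left(-100\right)}{6 \left(26 - 100\right)} = -49047 - \frac{117 - 400}{6 \left(-74\right)} = -49047 - \frac{1}{6} \left(- \frac{1}{74}\right) \left(-283\right) = -49047 - \frac{283}{444} = - \frac{21777151}{444}$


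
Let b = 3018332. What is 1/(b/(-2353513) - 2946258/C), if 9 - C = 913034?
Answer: 2148816206825/4178243930054 ≈ 0.51429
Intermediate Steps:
C = -913025 (C = 9 - 1*913034 = 9 - 913034 = -913025)
1/(b/(-2353513) - 2946258/C) = 1/(3018332/(-2353513) - 2946258/(-913025)) = 1/(3018332*(-1/2353513) - 2946258*(-1/913025)) = 1/(-3018332/2353513 + 2946258/913025) = 1/(4178243930054/2148816206825) = 2148816206825/4178243930054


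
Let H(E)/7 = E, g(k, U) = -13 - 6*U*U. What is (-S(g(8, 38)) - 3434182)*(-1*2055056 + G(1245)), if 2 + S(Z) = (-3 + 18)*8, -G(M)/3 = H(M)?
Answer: 7147468594300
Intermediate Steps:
g(k, U) = -13 - 6*U**2
H(E) = 7*E
G(M) = -21*M
S(Z) = 118 (S(Z) = -2 + (-3 + 18)*8 = -2 + 15*8 = -2 + 120 = 118)
(-S(g(8, 38)) - 3434182)*(-1*2055056 + G(1245)) = (-1*118 - 3434182)*(-1*2055056 - 21*1245) = (-118 - 3434182)*(-2055056 - 26145) = -3434300*(-2081201) = 7147468594300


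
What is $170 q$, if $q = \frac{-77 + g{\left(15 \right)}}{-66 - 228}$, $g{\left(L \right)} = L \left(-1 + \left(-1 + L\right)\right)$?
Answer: $- \frac{10030}{147} \approx -68.231$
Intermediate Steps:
$g{\left(L \right)} = L \left(-2 + L\right)$
$q = - \frac{59}{147}$ ($q = \frac{-77 + 15 \left(-2 + 15\right)}{-66 - 228} = \frac{-77 + 15 \cdot 13}{-66 - 228} = \frac{-77 + 195}{-294} = 118 \left(- \frac{1}{294}\right) = - \frac{59}{147} \approx -0.40136$)
$170 q = 170 \left(- \frac{59}{147}\right) = - \frac{10030}{147}$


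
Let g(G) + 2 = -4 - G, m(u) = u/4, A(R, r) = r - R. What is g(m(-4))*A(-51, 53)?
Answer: -520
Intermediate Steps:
m(u) = u/4 (m(u) = u*(¼) = u/4)
g(G) = -6 - G (g(G) = -2 + (-4 - G) = -6 - G)
g(m(-4))*A(-51, 53) = (-6 - (-4)/4)*(53 - 1*(-51)) = (-6 - 1*(-1))*(53 + 51) = (-6 + 1)*104 = -5*104 = -520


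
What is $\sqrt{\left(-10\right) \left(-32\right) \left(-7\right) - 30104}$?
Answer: $2 i \sqrt{8086} \approx 179.84 i$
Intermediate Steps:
$\sqrt{\left(-10\right) \left(-32\right) \left(-7\right) - 30104} = \sqrt{320 \left(-7\right) - 30104} = \sqrt{-2240 - 30104} = \sqrt{-32344} = 2 i \sqrt{8086}$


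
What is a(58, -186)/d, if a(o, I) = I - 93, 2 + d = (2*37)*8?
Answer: -279/590 ≈ -0.47288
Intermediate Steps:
d = 590 (d = -2 + (2*37)*8 = -2 + 74*8 = -2 + 592 = 590)
a(o, I) = -93 + I
a(58, -186)/d = (-93 - 186)/590 = -279*1/590 = -279/590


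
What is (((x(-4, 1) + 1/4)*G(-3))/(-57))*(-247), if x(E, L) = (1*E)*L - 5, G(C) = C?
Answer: 455/4 ≈ 113.75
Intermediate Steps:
x(E, L) = -5 + E*L (x(E, L) = E*L - 5 = -5 + E*L)
(((x(-4, 1) + 1/4)*G(-3))/(-57))*(-247) = ((((-5 - 4*1) + 1/4)*(-3))/(-57))*(-247) = ((((-5 - 4) + 1*(¼))*(-3))*(-1/57))*(-247) = (((-9 + ¼)*(-3))*(-1/57))*(-247) = (-35/4*(-3)*(-1/57))*(-247) = ((105/4)*(-1/57))*(-247) = -35/76*(-247) = 455/4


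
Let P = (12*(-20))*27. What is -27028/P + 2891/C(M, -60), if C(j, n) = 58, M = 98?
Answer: 2537663/46980 ≈ 54.016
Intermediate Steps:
P = -6480 (P = -240*27 = -6480)
-27028/P + 2891/C(M, -60) = -27028/(-6480) + 2891/58 = -27028*(-1/6480) + 2891*(1/58) = 6757/1620 + 2891/58 = 2537663/46980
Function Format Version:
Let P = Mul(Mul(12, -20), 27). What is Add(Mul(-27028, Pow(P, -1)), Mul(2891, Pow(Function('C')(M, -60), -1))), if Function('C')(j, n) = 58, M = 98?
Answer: Rational(2537663, 46980) ≈ 54.016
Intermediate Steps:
P = -6480 (P = Mul(-240, 27) = -6480)
Add(Mul(-27028, Pow(P, -1)), Mul(2891, Pow(Function('C')(M, -60), -1))) = Add(Mul(-27028, Pow(-6480, -1)), Mul(2891, Pow(58, -1))) = Add(Mul(-27028, Rational(-1, 6480)), Mul(2891, Rational(1, 58))) = Add(Rational(6757, 1620), Rational(2891, 58)) = Rational(2537663, 46980)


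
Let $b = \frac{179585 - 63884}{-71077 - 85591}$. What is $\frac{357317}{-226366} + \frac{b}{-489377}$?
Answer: $- \frac{279544557781627}{177096090764612} \approx -1.5785$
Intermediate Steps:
$b = - \frac{115701}{156668}$ ($b = \frac{115701}{-156668} = 115701 \left(- \frac{1}{156668}\right) = - \frac{115701}{156668} \approx -0.73851$)
$\frac{357317}{-226366} + \frac{b}{-489377} = \frac{357317}{-226366} - \frac{115701}{156668 \left(-489377\right)} = 357317 \left(- \frac{1}{226366}\right) - - \frac{115701}{76669715836} = - \frac{357317}{226366} + \frac{115701}{76669715836} = - \frac{279544557781627}{177096090764612}$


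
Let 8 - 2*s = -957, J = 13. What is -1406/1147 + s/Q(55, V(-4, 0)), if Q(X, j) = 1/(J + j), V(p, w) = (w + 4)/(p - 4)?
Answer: 747723/124 ≈ 6030.0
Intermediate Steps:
s = 965/2 (s = 4 - ½*(-957) = 4 + 957/2 = 965/2 ≈ 482.50)
V(p, w) = (4 + w)/(-4 + p)
Q(X, j) = 1/(13 + j)
-1406/1147 + s/Q(55, V(-4, 0)) = -1406/1147 + 965/(2*(1/(13 + (4 + 0)/(-4 - 4)))) = -1406*1/1147 + 965/(2*(1/(13 + 4/(-8)))) = -38/31 + 965/(2*(1/(13 - ⅛*4))) = -38/31 + 965/(2*(1/(13 - ½))) = -38/31 + 965/(2*(1/(25/2))) = -38/31 + 965/(2*(2/25)) = -38/31 + (965/2)*(25/2) = -38/31 + 24125/4 = 747723/124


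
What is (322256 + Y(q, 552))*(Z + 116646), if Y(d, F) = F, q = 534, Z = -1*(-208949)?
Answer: 105104670760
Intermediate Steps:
Z = 208949
(322256 + Y(q, 552))*(Z + 116646) = (322256 + 552)*(208949 + 116646) = 322808*325595 = 105104670760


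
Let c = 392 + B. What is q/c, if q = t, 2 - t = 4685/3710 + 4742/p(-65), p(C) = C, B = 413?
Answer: 3554119/38825150 ≈ 0.091542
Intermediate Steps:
t = 3554119/48230 (t = 2 - (4685/3710 + 4742/(-65)) = 2 - (4685*(1/3710) + 4742*(-1/65)) = 2 - (937/742 - 4742/65) = 2 - 1*(-3457659/48230) = 2 + 3457659/48230 = 3554119/48230 ≈ 73.691)
c = 805 (c = 392 + 413 = 805)
q = 3554119/48230 ≈ 73.691
q/c = (3554119/48230)/805 = (3554119/48230)*(1/805) = 3554119/38825150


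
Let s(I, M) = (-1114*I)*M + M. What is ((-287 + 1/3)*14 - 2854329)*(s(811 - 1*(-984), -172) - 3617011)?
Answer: -2918246131392779/3 ≈ -9.7275e+14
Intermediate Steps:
s(I, M) = M - 1114*I*M (s(I, M) = -1114*I*M + M = M - 1114*I*M)
((-287 + 1/3)*14 - 2854329)*(s(811 - 1*(-984), -172) - 3617011) = ((-287 + 1/3)*14 - 2854329)*(-172*(1 - 1114*(811 - 1*(-984))) - 3617011) = ((-287 + ⅓)*14 - 2854329)*(-172*(1 - 1114*(811 + 984)) - 3617011) = (-860/3*14 - 2854329)*(-172*(1 - 1114*1795) - 3617011) = (-12040/3 - 2854329)*(-172*(1 - 1999630) - 3617011) = -8575027*(-172*(-1999629) - 3617011)/3 = -8575027*(343936188 - 3617011)/3 = -8575027/3*340319177 = -2918246131392779/3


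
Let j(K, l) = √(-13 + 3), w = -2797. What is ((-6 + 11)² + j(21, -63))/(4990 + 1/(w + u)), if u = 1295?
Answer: 37550/7494979 + 1502*I*√10/7494979 ≈ 0.00501 + 0.00063372*I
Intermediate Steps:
j(K, l) = I*√10 (j(K, l) = √(-10) = I*√10)
((-6 + 11)² + j(21, -63))/(4990 + 1/(w + u)) = ((-6 + 11)² + I*√10)/(4990 + 1/(-2797 + 1295)) = (5² + I*√10)/(4990 + 1/(-1502)) = (25 + I*√10)/(4990 - 1/1502) = (25 + I*√10)/(7494979/1502) = (25 + I*√10)*(1502/7494979) = 37550/7494979 + 1502*I*√10/7494979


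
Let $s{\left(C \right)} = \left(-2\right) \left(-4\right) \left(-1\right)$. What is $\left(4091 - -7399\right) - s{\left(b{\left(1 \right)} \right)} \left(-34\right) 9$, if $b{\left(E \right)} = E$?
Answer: $9042$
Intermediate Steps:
$s{\left(C \right)} = -8$ ($s{\left(C \right)} = 8 \left(-1\right) = -8$)
$\left(4091 - -7399\right) - s{\left(b{\left(1 \right)} \right)} \left(-34\right) 9 = \left(4091 - -7399\right) - \left(-8\right) \left(-34\right) 9 = \left(4091 + 7399\right) - 272 \cdot 9 = 11490 - 2448 = 9042$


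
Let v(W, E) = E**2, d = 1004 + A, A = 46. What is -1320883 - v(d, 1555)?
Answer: -3738908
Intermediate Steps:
d = 1050 (d = 1004 + 46 = 1050)
-1320883 - v(d, 1555) = -1320883 - 1*1555**2 = -1320883 - 1*2418025 = -1320883 - 2418025 = -3738908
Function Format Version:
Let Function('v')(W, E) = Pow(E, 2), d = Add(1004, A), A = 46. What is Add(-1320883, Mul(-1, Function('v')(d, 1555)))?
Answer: -3738908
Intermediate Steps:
d = 1050 (d = Add(1004, 46) = 1050)
Add(-1320883, Mul(-1, Function('v')(d, 1555))) = Add(-1320883, Mul(-1, Pow(1555, 2))) = Add(-1320883, Mul(-1, 2418025)) = Add(-1320883, -2418025) = -3738908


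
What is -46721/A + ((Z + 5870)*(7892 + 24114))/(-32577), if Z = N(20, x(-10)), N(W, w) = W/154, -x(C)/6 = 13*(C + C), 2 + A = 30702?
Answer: -444245254711309/77008770300 ≈ -5768.8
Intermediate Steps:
A = 30700 (A = -2 + 30702 = 30700)
x(C) = -156*C (x(C) = -78*(C + C) = -78*2*C = -156*C)
N(W, w) = W/154 (N(W, w) = W*(1/154) = W/154)
Z = 10/77 (Z = (1/154)*20 = 10/77 ≈ 0.12987)
-46721/A + ((Z + 5870)*(7892 + 24114))/(-32577) = -46721/30700 + ((10/77 + 5870)*(7892 + 24114))/(-32577) = -46721*1/30700 + ((452000/77)*32006)*(-1/32577) = -46721/30700 + (14466712000/77)*(-1/32577) = -46721/30700 - 14466712000/2508429 = -444245254711309/77008770300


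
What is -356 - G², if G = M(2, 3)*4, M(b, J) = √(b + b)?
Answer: -420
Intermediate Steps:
M(b, J) = √2*√b (M(b, J) = √(2*b) = √2*√b)
G = 8 (G = (√2*√2)*4 = 2*4 = 8)
-356 - G² = -356 - 1*8² = -356 - 1*64 = -356 - 64 = -420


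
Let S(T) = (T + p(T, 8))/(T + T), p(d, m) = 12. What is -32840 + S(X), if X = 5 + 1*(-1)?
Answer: -32838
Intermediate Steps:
X = 4 (X = 5 - 1 = 4)
S(T) = (12 + T)/(2*T) (S(T) = (T + 12)/(T + T) = (12 + T)/((2*T)) = (12 + T)*(1/(2*T)) = (12 + T)/(2*T))
-32840 + S(X) = -32840 + (1/2)*(12 + 4)/4 = -32840 + (1/2)*(1/4)*16 = -32840 + 2 = -32838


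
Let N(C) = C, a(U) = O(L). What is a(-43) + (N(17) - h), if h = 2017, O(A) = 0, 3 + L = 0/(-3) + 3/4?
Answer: -2000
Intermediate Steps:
L = -9/4 (L = -3 + (0/(-3) + 3/4) = -3 + (0*(-1/3) + 3*(1/4)) = -3 + (0 + 3/4) = -3 + 3/4 = -9/4 ≈ -2.2500)
a(U) = 0
a(-43) + (N(17) - h) = 0 + (17 - 1*2017) = 0 + (17 - 2017) = 0 - 2000 = -2000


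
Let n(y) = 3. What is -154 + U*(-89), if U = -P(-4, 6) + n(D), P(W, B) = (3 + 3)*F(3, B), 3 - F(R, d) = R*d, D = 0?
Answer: -8431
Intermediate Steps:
F(R, d) = 3 - R*d
P(W, B) = 18 - 18*B (P(W, B) = (3 + 3)*(3 - 1*3*B) = 6*(3 - 3*B) = 18 - 18*B)
U = 93 (U = -(18 - 18*6) + 3 = -(18 - 108) + 3 = -1*(-90) + 3 = 90 + 3 = 93)
-154 + U*(-89) = -154 + 93*(-89) = -154 - 8277 = -8431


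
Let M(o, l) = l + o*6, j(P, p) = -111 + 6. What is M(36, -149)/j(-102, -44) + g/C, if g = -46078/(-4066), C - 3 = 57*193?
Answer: -23753123/37285220 ≈ -0.63706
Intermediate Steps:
j(P, p) = -105
C = 11004 (C = 3 + 57*193 = 3 + 11001 = 11004)
M(o, l) = l + 6*o
g = 23039/2033 (g = -46078*(-1/4066) = 23039/2033 ≈ 11.333)
M(36, -149)/j(-102, -44) + g/C = (-149 + 6*36)/(-105) + (23039/2033)/11004 = (-149 + 216)*(-1/105) + (23039/2033)*(1/11004) = 67*(-1/105) + 23039/22371132 = -67/105 + 23039/22371132 = -23753123/37285220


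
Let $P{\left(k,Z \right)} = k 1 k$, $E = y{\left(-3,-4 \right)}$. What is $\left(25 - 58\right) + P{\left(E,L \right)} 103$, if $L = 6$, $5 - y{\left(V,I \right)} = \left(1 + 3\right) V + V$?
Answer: $41167$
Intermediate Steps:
$y{\left(V,I \right)} = 5 - 5 V$ ($y{\left(V,I \right)} = 5 - \left(\left(1 + 3\right) V + V\right) = 5 - \left(4 V + V\right) = 5 - 5 V$)
$E = 20$ ($E = 5 - -15 = 5 + 15 = 20$)
$P{\left(k,Z \right)} = k^{2}$ ($P{\left(k,Z \right)} = k k = k^{2}$)
$\left(25 - 58\right) + P{\left(E,L \right)} 103 = \left(25 - 58\right) + 20^{2} \cdot 103 = -33 + 400 \cdot 103 = -33 + 41200 = 41167$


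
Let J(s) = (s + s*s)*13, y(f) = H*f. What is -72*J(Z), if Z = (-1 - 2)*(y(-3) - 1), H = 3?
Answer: -870480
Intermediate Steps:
y(f) = 3*f
Z = 30 (Z = (-1 - 2)*(3*(-3) - 1) = -3*(-9 - 1) = -3*(-10) = 30)
J(s) = 13*s + 13*s² (J(s) = (s + s²)*13 = 13*s + 13*s²)
-72*J(Z) = -936*30*(1 + 30) = -936*30*31 = -72*12090 = -870480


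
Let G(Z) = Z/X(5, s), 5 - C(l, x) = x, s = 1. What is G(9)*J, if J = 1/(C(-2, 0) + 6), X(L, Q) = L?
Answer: 9/55 ≈ 0.16364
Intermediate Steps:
C(l, x) = 5 - x
G(Z) = Z/5
J = 1/11 (J = 1/((5 - 1*0) + 6) = 1/((5 + 0) + 6) = 1/(5 + 6) = 1/11 ≈ 0.090909)
G(9)*J = ((⅕)*9)*(1/11) = (9/5)*(1/11) = 9/55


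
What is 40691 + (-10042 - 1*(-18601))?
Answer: 49250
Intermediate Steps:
40691 + (-10042 - 1*(-18601)) = 40691 + (-10042 + 18601) = 40691 + 8559 = 49250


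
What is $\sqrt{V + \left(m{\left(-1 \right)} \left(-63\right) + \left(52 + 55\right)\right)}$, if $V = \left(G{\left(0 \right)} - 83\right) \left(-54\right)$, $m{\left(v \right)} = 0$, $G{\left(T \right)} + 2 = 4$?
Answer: $\sqrt{4481} \approx 66.94$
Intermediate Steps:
$G{\left(T \right)} = 2$ ($G{\left(T \right)} = -2 + 4 = 2$)
$V = 4374$ ($V = \left(2 - 83\right) \left(-54\right) = \left(-81\right) \left(-54\right) = 4374$)
$\sqrt{V + \left(m{\left(-1 \right)} \left(-63\right) + \left(52 + 55\right)\right)} = \sqrt{4374 + \left(0 \left(-63\right) + \left(52 + 55\right)\right)} = \sqrt{4374 + \left(0 + 107\right)} = \sqrt{4374 + 107} = \sqrt{4481}$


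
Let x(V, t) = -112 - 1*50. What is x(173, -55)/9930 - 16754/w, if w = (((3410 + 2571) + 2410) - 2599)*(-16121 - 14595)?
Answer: -2387881537/147218102080 ≈ -0.016220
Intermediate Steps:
x(V, t) = -162 (x(V, t) = -112 - 50 = -162)
w = -177907072 (w = ((5981 + 2410) - 2599)*(-30716) = (8391 - 2599)*(-30716) = 5792*(-30716) = -177907072)
x(173, -55)/9930 - 16754/w = -162/9930 - 16754/(-177907072) = -162*1/9930 - 16754*(-1/177907072) = -27/1655 + 8377/88953536 = -2387881537/147218102080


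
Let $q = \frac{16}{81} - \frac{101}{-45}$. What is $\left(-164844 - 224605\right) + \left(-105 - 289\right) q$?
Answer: $- \frac{158116511}{405} \approx -3.9041 \cdot 10^{5}$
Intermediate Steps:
$q = \frac{989}{405}$ ($q = 16 \cdot \frac{1}{81} - - \frac{101}{45} = \frac{16}{81} + \frac{101}{45} = \frac{989}{405} \approx 2.442$)
$\left(-164844 - 224605\right) + \left(-105 - 289\right) q = \left(-164844 - 224605\right) + \left(-105 - 289\right) \frac{989}{405} = -389449 - \frac{389666}{405} = - \frac{158116511}{405}$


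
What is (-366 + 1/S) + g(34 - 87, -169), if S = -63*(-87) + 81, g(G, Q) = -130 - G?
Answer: -2463965/5562 ≈ -443.00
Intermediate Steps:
S = 5562 (S = 5481 + 81 = 5562)
(-366 + 1/S) + g(34 - 87, -169) = (-366 + 1/5562) + (-130 - (34 - 87)) = (-366 + 1/5562) + (-130 - 1*(-53)) = -2035691/5562 + (-130 + 53) = -2035691/5562 - 77 = -2463965/5562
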